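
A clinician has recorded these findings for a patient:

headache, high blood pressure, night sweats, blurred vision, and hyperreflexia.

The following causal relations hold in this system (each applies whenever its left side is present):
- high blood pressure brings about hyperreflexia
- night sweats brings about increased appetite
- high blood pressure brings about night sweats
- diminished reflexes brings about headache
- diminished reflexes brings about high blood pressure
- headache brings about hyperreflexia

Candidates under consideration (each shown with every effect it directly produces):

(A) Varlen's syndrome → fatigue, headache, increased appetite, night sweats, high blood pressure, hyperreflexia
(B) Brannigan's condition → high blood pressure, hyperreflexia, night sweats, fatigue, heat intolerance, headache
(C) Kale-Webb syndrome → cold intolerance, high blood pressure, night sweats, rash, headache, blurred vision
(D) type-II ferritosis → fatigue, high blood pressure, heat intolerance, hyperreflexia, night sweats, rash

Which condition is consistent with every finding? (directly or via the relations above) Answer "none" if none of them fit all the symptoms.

C

Per-candidate check:
(A) Varlen's syndrome — does not account for blurred vision
(B) Brannigan's condition — does not account for blurred vision
(C) Kale-Webb syndrome — headache match; high blood pressure match; night sweats match; blurred vision match; hyperreflexia match (via high blood pressure → hyperreflexia)
(D) type-II ferritosis — headache miss; high blood pressure match; night sweats match; blurred vision miss; hyperreflexia match
(C) is the only candidate with no mismatches.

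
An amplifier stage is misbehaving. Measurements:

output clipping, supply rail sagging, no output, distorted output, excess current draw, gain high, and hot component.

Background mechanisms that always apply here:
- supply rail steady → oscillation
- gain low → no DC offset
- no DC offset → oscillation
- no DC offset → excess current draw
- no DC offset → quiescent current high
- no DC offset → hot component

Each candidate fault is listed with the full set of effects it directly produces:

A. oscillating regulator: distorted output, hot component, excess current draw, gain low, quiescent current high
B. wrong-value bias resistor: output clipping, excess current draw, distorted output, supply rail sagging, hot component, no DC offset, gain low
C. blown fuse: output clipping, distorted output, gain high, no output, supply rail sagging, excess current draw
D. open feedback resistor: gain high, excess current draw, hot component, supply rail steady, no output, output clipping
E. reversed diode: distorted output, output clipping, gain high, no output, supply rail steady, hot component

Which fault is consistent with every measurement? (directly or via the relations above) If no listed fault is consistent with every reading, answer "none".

none

Checking each candidate against the observations:
(A) oscillating regulator — fails on output clipping, supply rail sagging, no output, gain high (predicts gain low, not gain high)
(B) wrong-value bias resistor — fails on no output, gain high (predicts gain low, not gain high)
(C) blown fuse — output clipping yes; supply rail sagging yes; no output yes; distorted output yes; excess current draw yes; gain high yes; hot component NO
(D) open feedback resistor — output clipping yes; supply rail sagging NO; no output yes; distorted output NO; excess current draw yes; gain high yes; hot component yes
(E) reversed diode — fails on supply rail sagging, excess current draw (predicts supply rail steady, not supply rail sagging)
None of the listed candidates fits everything.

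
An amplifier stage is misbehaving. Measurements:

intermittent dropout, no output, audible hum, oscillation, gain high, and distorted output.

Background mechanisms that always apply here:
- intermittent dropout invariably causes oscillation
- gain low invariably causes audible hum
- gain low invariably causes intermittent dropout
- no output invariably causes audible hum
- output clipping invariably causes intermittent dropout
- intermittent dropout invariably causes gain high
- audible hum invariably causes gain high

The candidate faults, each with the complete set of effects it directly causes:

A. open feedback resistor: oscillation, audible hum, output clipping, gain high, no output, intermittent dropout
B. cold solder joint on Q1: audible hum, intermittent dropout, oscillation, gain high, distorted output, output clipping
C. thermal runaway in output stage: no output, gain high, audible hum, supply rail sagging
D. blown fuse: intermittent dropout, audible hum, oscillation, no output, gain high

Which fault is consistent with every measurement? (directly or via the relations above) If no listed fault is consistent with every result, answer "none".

For each candidate, compare predicted effects to what was observed:
(A) open feedback resistor — does not account for distorted output
(B) cold solder joint on Q1 — intermittent dropout yes; no output NO; audible hum yes; oscillation yes; gain high yes; distorted output yes
(C) thermal runaway in output stage — does not account for intermittent dropout, oscillation, distorted output
(D) blown fuse — does not account for distorted output
No candidate is consistent with all observations.

none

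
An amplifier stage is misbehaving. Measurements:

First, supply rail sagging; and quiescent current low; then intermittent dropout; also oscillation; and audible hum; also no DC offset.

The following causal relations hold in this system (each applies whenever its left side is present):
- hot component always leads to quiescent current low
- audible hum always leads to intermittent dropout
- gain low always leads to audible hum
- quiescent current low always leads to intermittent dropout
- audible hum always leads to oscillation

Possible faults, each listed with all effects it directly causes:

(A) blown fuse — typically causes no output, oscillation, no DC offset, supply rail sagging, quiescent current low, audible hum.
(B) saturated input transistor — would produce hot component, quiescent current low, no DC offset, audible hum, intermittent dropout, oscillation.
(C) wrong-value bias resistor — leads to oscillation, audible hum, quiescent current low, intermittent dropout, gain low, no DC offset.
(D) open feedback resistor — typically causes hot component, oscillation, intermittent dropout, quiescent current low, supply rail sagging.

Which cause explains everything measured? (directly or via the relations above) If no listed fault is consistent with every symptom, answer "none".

Per-candidate check:
(A) blown fuse — accounts for every observation (intermittent dropout through audible hum → intermittent dropout)
(B) saturated input transistor — does not account for supply rail sagging
(C) wrong-value bias resistor — supply rail sagging miss; quiescent current low match; intermittent dropout match; oscillation match; audible hum match; no DC offset match
(D) open feedback resistor — does not account for audible hum, no DC offset
Only (A) is consistent with every observation.

A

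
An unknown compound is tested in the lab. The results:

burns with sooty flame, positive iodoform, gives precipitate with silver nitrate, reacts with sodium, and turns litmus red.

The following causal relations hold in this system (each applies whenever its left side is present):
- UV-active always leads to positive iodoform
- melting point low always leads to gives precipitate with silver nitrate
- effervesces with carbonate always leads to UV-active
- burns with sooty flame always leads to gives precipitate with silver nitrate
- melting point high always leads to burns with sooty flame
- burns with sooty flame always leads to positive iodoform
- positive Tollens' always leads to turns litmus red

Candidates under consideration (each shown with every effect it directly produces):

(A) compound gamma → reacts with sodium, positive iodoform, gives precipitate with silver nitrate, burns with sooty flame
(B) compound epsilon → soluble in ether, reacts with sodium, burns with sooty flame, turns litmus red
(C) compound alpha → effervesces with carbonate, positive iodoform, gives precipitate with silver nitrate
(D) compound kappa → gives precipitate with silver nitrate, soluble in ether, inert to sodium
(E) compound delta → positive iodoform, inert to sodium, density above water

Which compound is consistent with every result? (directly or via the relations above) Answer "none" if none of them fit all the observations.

B

For each candidate, compare predicted effects to what was observed:
(A) compound gamma — does not account for turns litmus red
(B) compound epsilon — burns with sooty flame yes; positive iodoform yes (by burns with sooty flame → positive iodoform); gives precipitate with silver nitrate yes (by burns with sooty flame → gives precipitate with silver nitrate); reacts with sodium yes; turns litmus red yes
(C) compound alpha — burns with sooty flame NO; positive iodoform yes; gives precipitate with silver nitrate yes; reacts with sodium NO; turns litmus red NO
(D) compound kappa — fails on burns with sooty flame, positive iodoform, reacts with sodium, turns litmus red (predicts inert to sodium, not reacts with sodium)
(E) compound delta — fails on burns with sooty flame, gives precipitate with silver nitrate, reacts with sodium, turns litmus red (predicts inert to sodium, not reacts with sodium)
(B) alone accounts for all the evidence.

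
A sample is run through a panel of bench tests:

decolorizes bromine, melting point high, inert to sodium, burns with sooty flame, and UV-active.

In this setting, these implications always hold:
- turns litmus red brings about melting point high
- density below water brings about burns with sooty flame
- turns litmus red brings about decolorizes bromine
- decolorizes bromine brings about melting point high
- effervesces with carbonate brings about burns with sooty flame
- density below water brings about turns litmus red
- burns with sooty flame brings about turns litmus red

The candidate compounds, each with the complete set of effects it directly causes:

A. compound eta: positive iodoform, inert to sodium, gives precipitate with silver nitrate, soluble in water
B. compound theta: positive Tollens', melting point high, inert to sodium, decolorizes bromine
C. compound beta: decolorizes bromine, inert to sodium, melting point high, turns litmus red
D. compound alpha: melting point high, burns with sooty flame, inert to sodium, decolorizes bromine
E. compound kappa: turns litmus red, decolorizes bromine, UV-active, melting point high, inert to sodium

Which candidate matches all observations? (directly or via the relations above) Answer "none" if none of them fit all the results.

Testing each hypothesis:
(A) compound eta — decolorizes bromine miss; melting point high miss; inert to sodium match; burns with sooty flame miss; UV-active miss
(B) compound theta — does not account for burns with sooty flame, UV-active
(C) compound beta — decolorizes bromine match; melting point high match; inert to sodium match; burns with sooty flame miss; UV-active miss
(D) compound alpha — does not account for UV-active
(E) compound kappa — decolorizes bromine match; melting point high match; inert to sodium match; burns with sooty flame miss; UV-active match
Every candidate fails on at least one observation.

none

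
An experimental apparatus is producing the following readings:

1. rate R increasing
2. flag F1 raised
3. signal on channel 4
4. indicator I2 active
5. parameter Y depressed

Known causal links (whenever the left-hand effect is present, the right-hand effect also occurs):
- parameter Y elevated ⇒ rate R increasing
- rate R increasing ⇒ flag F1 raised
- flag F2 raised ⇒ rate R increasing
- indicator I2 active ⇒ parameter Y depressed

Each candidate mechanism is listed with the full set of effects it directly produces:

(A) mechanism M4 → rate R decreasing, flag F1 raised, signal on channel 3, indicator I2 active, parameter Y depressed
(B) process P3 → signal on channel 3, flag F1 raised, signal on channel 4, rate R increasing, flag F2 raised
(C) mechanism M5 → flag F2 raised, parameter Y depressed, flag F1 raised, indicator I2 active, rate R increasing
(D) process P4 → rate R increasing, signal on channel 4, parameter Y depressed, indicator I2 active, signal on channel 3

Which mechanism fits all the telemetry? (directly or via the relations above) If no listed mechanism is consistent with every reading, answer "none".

For each candidate, compare predicted effects to what was observed:
(A) mechanism M4 — rate R increasing NO; flag F1 raised yes; signal on channel 4 NO; indicator I2 active yes; parameter Y depressed yes
(B) process P3 — does not account for indicator I2 active, parameter Y depressed
(C) mechanism M5 — rate R increasing yes; flag F1 raised yes; signal on channel 4 NO; indicator I2 active yes; parameter Y depressed yes
(D) process P4 — accounts for every observation (flag F1 raised through rate R increasing → flag F1 raised)
(D) alone accounts for all the evidence.

D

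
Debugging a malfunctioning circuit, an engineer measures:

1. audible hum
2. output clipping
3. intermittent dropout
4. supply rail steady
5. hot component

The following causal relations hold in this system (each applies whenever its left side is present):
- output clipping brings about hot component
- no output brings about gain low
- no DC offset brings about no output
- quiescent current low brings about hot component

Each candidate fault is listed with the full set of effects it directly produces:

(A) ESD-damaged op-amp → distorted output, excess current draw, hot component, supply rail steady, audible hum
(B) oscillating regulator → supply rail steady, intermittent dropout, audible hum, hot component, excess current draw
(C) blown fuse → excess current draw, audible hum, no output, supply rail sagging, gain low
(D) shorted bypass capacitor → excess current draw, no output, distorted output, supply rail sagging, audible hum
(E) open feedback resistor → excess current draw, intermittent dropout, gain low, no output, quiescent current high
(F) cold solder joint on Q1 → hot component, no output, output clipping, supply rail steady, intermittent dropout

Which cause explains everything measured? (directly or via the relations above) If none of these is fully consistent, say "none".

none

Testing each hypothesis:
(A) ESD-damaged op-amp — audible hum yes; output clipping NO; intermittent dropout NO; supply rail steady yes; hot component yes
(B) oscillating regulator — audible hum yes; output clipping NO; intermittent dropout yes; supply rail steady yes; hot component yes
(C) blown fuse — fails on output clipping, intermittent dropout, supply rail steady, hot component (predicts supply rail sagging, not supply rail steady)
(D) shorted bypass capacitor — fails on output clipping, intermittent dropout, supply rail steady, hot component (predicts supply rail sagging, not supply rail steady)
(E) open feedback resistor — does not account for audible hum, output clipping, supply rail steady, hot component
(F) cold solder joint on Q1 — audible hum NO; output clipping yes; intermittent dropout yes; supply rail steady yes; hot component yes
Every candidate fails on at least one observation.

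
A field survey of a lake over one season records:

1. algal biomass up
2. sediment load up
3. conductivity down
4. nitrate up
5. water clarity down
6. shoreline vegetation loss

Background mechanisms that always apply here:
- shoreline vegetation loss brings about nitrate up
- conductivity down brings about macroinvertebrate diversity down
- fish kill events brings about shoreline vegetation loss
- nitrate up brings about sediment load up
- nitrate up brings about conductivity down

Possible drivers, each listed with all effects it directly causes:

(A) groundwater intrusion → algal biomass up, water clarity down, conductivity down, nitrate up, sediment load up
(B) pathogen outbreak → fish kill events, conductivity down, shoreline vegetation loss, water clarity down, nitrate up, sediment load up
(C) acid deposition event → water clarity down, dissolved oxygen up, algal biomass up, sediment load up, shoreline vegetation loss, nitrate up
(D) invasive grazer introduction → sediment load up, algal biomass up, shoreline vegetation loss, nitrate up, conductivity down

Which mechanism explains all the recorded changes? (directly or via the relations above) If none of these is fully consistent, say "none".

C

Checking each candidate against the observations:
(A) groundwater intrusion — does not account for shoreline vegetation loss
(B) pathogen outbreak — does not account for algal biomass up
(C) acid deposition event — accounts for every observation (conductivity down via nitrate up → conductivity down)
(D) invasive grazer introduction — algal biomass up match; sediment load up match; conductivity down match; nitrate up match; water clarity down miss; shoreline vegetation loss match
Only (C) is consistent with every observation.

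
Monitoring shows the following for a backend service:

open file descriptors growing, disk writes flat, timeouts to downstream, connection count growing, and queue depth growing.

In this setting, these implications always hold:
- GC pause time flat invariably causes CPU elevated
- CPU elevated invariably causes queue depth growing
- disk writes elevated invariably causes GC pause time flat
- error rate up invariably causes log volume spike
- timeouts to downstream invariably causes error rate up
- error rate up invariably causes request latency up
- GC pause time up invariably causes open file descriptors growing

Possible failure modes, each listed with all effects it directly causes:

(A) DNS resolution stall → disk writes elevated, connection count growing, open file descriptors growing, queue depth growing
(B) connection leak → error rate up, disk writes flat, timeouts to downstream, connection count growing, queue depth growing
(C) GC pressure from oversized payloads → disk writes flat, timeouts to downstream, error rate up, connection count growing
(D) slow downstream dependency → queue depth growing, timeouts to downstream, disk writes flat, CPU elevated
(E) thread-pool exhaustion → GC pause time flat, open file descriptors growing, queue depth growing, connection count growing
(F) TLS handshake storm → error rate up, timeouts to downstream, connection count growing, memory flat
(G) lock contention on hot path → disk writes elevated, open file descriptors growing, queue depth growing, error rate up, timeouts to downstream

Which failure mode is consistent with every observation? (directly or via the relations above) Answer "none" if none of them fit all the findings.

none

Checking each candidate against the observations:
(A) DNS resolution stall — fails on disk writes flat, timeouts to downstream (predicts disk writes elevated, not disk writes flat)
(B) connection leak — open file descriptors growing -; disk writes flat +; timeouts to downstream +; connection count growing +; queue depth growing +
(C) GC pressure from oversized payloads — does not account for open file descriptors growing, queue depth growing
(D) slow downstream dependency — open file descriptors growing -; disk writes flat +; timeouts to downstream +; connection count growing -; queue depth growing +
(E) thread-pool exhaustion — open file descriptors growing +; disk writes flat -; timeouts to downstream -; connection count growing +; queue depth growing +
(F) TLS handshake storm — open file descriptors growing -; disk writes flat -; timeouts to downstream +; connection count growing +; queue depth growing -
(G) lock contention on hot path — fails on disk writes flat, connection count growing (predicts disk writes elevated, not disk writes flat)
None of the listed candidates fits everything.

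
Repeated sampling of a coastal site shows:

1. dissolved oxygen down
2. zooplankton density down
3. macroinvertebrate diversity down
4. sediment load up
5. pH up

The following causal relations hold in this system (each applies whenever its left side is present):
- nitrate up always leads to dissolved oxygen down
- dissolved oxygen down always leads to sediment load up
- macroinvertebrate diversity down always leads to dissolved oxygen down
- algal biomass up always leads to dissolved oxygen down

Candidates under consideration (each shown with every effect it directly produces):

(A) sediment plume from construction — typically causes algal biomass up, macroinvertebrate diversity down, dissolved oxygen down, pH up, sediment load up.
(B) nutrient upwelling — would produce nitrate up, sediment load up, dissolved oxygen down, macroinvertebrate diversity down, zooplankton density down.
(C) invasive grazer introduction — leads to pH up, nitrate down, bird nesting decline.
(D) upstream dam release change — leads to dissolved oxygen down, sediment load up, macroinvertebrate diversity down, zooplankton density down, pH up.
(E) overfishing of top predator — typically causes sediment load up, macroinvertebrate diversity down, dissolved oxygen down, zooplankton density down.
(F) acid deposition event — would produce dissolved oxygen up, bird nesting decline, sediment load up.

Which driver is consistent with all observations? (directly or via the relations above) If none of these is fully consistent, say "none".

D

For each candidate, compare predicted effects to what was observed:
(A) sediment plume from construction — dissolved oxygen down match; zooplankton density down miss; macroinvertebrate diversity down match; sediment load up match; pH up match
(B) nutrient upwelling — does not account for pH up
(C) invasive grazer introduction — dissolved oxygen down miss; zooplankton density down miss; macroinvertebrate diversity down miss; sediment load up miss; pH up match
(D) upstream dam release change — accounts for every observation
(E) overfishing of top predator — dissolved oxygen down match; zooplankton density down match; macroinvertebrate diversity down match; sediment load up match; pH up miss
(F) acid deposition event — fails on dissolved oxygen down, zooplankton density down, macroinvertebrate diversity down, pH up (predicts dissolved oxygen up, not dissolved oxygen down)
(D) is the only candidate with no mismatches.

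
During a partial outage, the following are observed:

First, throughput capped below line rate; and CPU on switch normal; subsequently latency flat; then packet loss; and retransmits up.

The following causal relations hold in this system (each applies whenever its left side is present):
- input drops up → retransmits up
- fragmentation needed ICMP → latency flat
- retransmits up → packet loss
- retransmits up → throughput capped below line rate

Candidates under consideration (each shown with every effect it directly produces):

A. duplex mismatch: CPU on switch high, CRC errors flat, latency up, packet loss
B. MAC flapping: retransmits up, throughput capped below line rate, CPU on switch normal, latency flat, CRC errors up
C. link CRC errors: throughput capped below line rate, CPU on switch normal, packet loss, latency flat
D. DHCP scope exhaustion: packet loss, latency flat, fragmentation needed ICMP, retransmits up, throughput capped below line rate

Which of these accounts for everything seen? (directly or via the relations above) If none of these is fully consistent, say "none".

Per-candidate check:
(A) duplex mismatch — throughput capped below line rate ✗; CPU on switch normal ✗; latency flat ✗; packet loss ✓; retransmits up ✗
(B) MAC flapping — throughput capped below line rate ✓; CPU on switch normal ✓; latency flat ✓; packet loss ✓ (through retransmits up → packet loss); retransmits up ✓
(C) link CRC errors — throughput capped below line rate ✓; CPU on switch normal ✓; latency flat ✓; packet loss ✓; retransmits up ✗
(D) DHCP scope exhaustion — throughput capped below line rate ✓; CPU on switch normal ✗; latency flat ✓; packet loss ✓; retransmits up ✓
(B) is the only candidate with no mismatches.

B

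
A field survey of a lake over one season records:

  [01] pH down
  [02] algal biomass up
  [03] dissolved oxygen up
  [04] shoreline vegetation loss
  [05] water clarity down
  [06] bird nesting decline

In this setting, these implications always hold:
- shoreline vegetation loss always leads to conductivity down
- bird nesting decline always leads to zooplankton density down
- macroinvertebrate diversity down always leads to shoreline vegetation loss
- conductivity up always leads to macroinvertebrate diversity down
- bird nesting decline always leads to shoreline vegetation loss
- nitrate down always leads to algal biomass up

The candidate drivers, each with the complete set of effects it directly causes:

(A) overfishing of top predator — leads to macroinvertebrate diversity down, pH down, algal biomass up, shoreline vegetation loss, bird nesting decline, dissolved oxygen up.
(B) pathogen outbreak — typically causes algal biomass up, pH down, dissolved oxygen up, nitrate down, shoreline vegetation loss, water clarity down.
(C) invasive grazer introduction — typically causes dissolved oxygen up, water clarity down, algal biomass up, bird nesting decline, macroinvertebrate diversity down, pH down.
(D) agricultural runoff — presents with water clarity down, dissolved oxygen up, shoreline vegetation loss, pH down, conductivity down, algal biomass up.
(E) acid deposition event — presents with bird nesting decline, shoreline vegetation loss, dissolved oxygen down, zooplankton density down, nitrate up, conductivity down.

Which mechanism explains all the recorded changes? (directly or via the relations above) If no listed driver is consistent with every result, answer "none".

C

For each candidate, compare predicted effects to what was observed:
(A) overfishing of top predator — does not account for water clarity down
(B) pathogen outbreak — pH down ✓; algal biomass up ✓; dissolved oxygen up ✓; shoreline vegetation loss ✓; water clarity down ✓; bird nesting decline ✗
(C) invasive grazer introduction — pH down ✓; algal biomass up ✓; dissolved oxygen up ✓; shoreline vegetation loss ✓ (by macroinvertebrate diversity down → shoreline vegetation loss); water clarity down ✓; bird nesting decline ✓
(D) agricultural runoff — does not account for bird nesting decline
(E) acid deposition event — pH down ✗; algal biomass up ✗; dissolved oxygen up ✗; shoreline vegetation loss ✓; water clarity down ✗; bird nesting decline ✓
(C) alone accounts for all the evidence.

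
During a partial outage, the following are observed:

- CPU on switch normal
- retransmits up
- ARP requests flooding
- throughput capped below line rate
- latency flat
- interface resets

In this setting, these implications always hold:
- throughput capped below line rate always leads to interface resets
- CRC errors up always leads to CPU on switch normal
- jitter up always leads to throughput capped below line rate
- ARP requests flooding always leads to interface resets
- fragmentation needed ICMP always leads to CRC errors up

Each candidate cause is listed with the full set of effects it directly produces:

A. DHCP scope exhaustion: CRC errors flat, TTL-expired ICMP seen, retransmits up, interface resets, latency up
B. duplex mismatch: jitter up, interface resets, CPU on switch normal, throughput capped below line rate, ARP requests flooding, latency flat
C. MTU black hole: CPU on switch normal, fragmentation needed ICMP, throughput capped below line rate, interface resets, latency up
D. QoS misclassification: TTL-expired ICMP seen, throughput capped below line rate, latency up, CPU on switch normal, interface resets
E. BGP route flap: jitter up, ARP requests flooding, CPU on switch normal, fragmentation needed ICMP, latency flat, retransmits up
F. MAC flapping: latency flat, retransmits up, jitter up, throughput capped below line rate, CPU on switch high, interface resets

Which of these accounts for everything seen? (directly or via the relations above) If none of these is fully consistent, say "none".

E

Per-candidate check:
(A) DHCP scope exhaustion — CPU on switch normal miss; retransmits up match; ARP requests flooding miss; throughput capped below line rate miss; latency flat miss; interface resets match
(B) duplex mismatch — CPU on switch normal match; retransmits up miss; ARP requests flooding match; throughput capped below line rate match; latency flat match; interface resets match
(C) MTU black hole — fails on retransmits up, ARP requests flooding, latency flat (predicts latency up, not latency flat)
(D) QoS misclassification — fails on retransmits up, ARP requests flooding, latency flat (predicts latency up, not latency flat)
(E) BGP route flap — CPU on switch normal match; retransmits up match; ARP requests flooding match; throughput capped below line rate match (by jitter up → throughput capped below line rate); latency flat match; interface resets match (by ARP requests flooding → interface resets)
(F) MAC flapping — fails on CPU on switch normal, ARP requests flooding (predicts CPU on switch high, not CPU on switch normal)
(E) alone accounts for all the evidence.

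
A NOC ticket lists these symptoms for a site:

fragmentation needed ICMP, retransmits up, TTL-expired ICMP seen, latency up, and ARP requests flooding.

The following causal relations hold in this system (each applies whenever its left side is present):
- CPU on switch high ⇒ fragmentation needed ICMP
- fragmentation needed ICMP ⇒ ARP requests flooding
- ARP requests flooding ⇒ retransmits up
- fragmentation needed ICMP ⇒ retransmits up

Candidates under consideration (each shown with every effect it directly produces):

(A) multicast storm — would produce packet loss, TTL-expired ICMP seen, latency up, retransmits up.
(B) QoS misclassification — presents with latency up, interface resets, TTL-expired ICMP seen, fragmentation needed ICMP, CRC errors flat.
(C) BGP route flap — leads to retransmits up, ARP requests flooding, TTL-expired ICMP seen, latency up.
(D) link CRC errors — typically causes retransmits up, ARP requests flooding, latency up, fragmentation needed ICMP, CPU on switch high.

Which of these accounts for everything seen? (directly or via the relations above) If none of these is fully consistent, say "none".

B

Per-candidate check:
(A) multicast storm — fragmentation needed ICMP -; retransmits up +; TTL-expired ICMP seen +; latency up +; ARP requests flooding -
(B) QoS misclassification — accounts for every observation (retransmits up by fragmentation needed ICMP → retransmits up)
(C) BGP route flap — fragmentation needed ICMP -; retransmits up +; TTL-expired ICMP seen +; latency up +; ARP requests flooding +
(D) link CRC errors — does not account for TTL-expired ICMP seen
(B) is the only candidate with no mismatches.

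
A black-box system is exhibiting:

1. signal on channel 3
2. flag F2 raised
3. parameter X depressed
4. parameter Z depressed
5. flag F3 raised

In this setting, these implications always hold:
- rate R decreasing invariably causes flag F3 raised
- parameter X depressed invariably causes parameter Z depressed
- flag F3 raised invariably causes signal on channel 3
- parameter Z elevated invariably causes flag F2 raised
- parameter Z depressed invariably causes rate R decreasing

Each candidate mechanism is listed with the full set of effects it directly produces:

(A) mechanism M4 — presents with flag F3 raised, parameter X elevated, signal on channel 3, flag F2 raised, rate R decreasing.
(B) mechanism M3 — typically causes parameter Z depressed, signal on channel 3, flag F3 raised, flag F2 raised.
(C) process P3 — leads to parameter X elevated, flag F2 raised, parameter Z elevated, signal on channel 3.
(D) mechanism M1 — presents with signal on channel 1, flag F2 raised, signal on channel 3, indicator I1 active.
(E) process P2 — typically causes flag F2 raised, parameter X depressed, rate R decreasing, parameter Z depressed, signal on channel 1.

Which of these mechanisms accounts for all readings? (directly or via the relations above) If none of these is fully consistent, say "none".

Per-candidate check:
(A) mechanism M4 — signal on channel 3 yes; flag F2 raised yes; parameter X depressed NO; parameter Z depressed NO; flag F3 raised yes
(B) mechanism M3 — does not account for parameter X depressed
(C) process P3 — fails on parameter X depressed, parameter Z depressed, flag F3 raised (predicts parameter X elevated, not parameter X depressed; predicts parameter Z elevated, not parameter Z depressed)
(D) mechanism M1 — does not account for parameter X depressed, parameter Z depressed, flag F3 raised
(E) process P2 — accounts for every observation (signal on channel 3 via rate R decreasing → flag F3 raised → signal on channel 3)
Only (E) is consistent with every observation.

E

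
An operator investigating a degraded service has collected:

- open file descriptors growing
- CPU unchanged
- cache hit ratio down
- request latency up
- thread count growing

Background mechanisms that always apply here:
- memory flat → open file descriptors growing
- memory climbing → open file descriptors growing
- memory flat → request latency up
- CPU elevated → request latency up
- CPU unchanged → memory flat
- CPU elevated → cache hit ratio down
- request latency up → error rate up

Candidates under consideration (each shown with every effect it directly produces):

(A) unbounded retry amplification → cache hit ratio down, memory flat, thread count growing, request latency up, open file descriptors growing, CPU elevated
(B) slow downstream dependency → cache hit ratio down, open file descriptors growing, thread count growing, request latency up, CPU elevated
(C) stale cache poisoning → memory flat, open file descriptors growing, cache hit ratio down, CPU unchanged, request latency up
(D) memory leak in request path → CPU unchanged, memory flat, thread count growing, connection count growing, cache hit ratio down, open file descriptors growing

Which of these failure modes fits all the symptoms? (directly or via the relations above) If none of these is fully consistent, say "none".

For each candidate, compare predicted effects to what was observed:
(A) unbounded retry amplification — fails on CPU unchanged (predicts CPU elevated, not CPU unchanged)
(B) slow downstream dependency — fails on CPU unchanged (predicts CPU elevated, not CPU unchanged)
(C) stale cache poisoning — does not account for thread count growing
(D) memory leak in request path — open file descriptors growing match; CPU unchanged match; cache hit ratio down match; request latency up match (via memory flat → request latency up); thread count growing match
(D) alone accounts for all the evidence.

D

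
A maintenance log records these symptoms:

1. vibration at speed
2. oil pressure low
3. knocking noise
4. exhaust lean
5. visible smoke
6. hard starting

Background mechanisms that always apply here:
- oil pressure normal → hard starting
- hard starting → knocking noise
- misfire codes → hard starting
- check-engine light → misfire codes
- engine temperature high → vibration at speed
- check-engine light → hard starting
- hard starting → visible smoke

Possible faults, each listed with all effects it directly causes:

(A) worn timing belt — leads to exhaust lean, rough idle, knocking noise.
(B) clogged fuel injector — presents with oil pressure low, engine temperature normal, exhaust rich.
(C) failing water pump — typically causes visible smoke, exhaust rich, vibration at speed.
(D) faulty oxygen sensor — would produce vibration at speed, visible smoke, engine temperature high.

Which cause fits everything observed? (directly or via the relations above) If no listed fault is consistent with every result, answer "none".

Testing each hypothesis:
(A) worn timing belt — does not account for vibration at speed, oil pressure low, visible smoke, hard starting
(B) clogged fuel injector — fails on vibration at speed, knocking noise, exhaust lean, visible smoke, hard starting (predicts exhaust rich, not exhaust lean)
(C) failing water pump — vibration at speed ✓; oil pressure low ✗; knocking noise ✗; exhaust lean ✗; visible smoke ✓; hard starting ✗
(D) faulty oxygen sensor — vibration at speed ✓; oil pressure low ✗; knocking noise ✗; exhaust lean ✗; visible smoke ✓; hard starting ✗
None of the listed candidates fits everything.

none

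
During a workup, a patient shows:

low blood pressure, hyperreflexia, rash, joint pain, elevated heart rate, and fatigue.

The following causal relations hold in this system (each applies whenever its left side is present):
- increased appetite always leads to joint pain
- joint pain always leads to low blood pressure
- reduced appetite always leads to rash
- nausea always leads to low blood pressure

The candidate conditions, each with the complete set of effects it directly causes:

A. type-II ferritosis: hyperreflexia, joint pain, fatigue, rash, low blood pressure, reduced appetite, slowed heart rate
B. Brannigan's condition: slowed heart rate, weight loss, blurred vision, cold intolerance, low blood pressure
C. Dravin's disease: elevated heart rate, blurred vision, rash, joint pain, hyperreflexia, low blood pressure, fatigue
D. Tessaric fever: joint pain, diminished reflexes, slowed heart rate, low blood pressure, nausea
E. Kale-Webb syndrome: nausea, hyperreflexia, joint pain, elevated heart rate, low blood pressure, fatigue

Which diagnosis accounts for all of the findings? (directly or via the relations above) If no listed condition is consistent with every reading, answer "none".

C

Per-candidate check:
(A) type-II ferritosis — low blood pressure +; hyperreflexia +; rash +; joint pain +; elevated heart rate -; fatigue +
(B) Brannigan's condition — low blood pressure +; hyperreflexia -; rash -; joint pain -; elevated heart rate -; fatigue -
(C) Dravin's disease — accounts for every observation
(D) Tessaric fever — fails on hyperreflexia, rash, elevated heart rate, fatigue (predicts diminished reflexes, not hyperreflexia; predicts slowed heart rate, not elevated heart rate)
(E) Kale-Webb syndrome — low blood pressure +; hyperreflexia +; rash -; joint pain +; elevated heart rate +; fatigue +
(C) is the only candidate with no mismatches.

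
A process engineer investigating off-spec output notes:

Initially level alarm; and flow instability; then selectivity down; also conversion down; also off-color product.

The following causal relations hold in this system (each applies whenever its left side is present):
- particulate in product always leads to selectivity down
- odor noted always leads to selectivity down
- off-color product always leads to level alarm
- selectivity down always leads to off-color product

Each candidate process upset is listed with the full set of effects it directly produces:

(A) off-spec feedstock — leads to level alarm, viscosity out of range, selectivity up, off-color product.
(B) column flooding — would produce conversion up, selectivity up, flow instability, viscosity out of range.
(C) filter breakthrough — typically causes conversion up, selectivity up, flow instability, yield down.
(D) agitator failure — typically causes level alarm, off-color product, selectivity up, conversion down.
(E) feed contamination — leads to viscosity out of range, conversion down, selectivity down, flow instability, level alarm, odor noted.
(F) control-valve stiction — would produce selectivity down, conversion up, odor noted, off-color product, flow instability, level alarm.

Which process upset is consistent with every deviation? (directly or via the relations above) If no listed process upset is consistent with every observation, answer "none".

Per-candidate check:
(A) off-spec feedstock — fails on flow instability, selectivity down, conversion down (predicts selectivity up, not selectivity down)
(B) column flooding — level alarm ✗; flow instability ✓; selectivity down ✗; conversion down ✗; off-color product ✗
(C) filter breakthrough — level alarm ✗; flow instability ✓; selectivity down ✗; conversion down ✗; off-color product ✗
(D) agitator failure — fails on flow instability, selectivity down (predicts selectivity up, not selectivity down)
(E) feed contamination — level alarm ✓; flow instability ✓; selectivity down ✓; conversion down ✓; off-color product ✓ (by selectivity down → off-color product)
(F) control-valve stiction — fails on conversion down (predicts conversion up, not conversion down)
Only (E) is consistent with every observation.

E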